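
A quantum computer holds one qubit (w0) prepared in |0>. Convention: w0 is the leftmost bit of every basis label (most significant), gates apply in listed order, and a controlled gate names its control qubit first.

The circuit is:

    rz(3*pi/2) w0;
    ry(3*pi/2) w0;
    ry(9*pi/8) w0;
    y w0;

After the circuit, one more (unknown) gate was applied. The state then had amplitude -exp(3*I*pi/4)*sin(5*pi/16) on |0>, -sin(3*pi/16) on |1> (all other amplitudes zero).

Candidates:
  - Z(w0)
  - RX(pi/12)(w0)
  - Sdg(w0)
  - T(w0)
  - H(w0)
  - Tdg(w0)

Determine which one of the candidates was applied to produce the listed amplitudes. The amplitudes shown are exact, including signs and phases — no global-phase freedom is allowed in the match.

It was T(w0) that produced the state shown.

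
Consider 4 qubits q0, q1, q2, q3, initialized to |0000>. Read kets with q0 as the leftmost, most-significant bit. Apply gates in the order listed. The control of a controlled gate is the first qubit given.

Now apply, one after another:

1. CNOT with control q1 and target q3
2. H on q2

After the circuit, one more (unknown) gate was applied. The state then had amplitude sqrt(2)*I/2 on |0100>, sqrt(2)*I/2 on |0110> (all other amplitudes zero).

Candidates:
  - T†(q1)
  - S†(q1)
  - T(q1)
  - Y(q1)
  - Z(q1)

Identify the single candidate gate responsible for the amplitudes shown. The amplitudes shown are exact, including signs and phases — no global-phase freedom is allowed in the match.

The unique candidate consistent with the amplitudes is Y(q1).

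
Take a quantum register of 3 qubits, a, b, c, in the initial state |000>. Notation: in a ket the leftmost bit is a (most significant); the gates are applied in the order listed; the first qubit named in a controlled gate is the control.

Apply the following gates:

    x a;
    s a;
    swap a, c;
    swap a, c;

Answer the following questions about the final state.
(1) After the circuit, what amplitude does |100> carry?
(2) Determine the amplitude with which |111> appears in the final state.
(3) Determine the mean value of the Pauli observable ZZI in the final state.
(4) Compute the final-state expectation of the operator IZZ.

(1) |100> carries amplitude I in the final state.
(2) The final state's coefficient on |111> equals 0.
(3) The expectation value of ZZI is -1.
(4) The observable IZZ averages to 1.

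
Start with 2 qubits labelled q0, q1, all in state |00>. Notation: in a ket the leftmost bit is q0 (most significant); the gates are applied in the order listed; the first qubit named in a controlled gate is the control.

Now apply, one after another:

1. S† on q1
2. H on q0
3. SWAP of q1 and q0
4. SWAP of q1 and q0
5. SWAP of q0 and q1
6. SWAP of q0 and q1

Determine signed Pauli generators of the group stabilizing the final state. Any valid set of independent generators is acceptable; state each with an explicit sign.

The final state is stabilized by the group generated by +XI, +IZ; other independent generating sets are equally valid. Key observation: steps 3-4 multiply out to the identity, so the circuit reduces to the remaining gates.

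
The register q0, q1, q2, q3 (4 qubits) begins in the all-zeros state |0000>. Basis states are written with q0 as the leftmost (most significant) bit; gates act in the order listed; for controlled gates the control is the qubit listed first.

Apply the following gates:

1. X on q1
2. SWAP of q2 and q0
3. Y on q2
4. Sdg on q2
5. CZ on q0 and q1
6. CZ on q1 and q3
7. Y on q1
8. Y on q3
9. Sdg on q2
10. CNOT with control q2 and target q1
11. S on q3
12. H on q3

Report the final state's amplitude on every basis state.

After the circuit, the state carries amplitude sqrt(2)/2 on |0110>, -sqrt(2)/2 on |0111>, and 0 on every other basis state.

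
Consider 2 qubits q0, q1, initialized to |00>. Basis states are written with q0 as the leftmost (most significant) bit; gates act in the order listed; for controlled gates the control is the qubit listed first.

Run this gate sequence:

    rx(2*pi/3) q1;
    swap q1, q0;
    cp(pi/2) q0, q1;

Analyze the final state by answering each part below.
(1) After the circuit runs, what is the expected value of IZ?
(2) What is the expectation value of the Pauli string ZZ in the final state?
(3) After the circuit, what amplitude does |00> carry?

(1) The observable IZ averages to 1.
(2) In the final state, ZZ has expectation -1/2.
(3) The final state's coefficient on |00> equals 1/2.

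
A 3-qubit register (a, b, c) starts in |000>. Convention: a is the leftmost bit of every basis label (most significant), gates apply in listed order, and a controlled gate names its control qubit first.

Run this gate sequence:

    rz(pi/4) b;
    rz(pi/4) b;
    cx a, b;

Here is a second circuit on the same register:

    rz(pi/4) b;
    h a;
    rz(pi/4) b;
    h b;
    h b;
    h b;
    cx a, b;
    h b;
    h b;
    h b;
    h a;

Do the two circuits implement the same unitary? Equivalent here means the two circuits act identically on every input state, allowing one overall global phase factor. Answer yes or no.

No — the two circuits implement different unitaries, even allowing a global phase.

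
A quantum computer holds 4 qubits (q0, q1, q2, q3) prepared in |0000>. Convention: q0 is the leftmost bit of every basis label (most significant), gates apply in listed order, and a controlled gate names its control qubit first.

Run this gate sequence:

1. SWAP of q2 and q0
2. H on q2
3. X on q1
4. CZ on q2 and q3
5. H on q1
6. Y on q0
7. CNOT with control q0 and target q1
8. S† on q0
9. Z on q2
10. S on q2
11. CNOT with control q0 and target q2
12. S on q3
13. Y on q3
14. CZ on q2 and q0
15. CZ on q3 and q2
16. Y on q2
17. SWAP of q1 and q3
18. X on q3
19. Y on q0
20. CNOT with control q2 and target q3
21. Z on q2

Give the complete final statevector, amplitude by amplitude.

The resulting statevector has amplitude -I/2 on |0100>, I/2 on |0101>, 1/2 on |0110>, -1/2 on |0111>, and 0 on every other basis state.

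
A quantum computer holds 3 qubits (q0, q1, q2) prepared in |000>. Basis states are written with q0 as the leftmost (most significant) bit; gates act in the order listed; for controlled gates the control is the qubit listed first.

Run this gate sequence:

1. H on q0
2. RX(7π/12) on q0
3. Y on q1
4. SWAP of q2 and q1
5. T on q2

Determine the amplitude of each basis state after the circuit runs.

After the circuit, the state carries amplitude -sqrt(4 - 2*sqrt(2))*exp(3*I*pi/4)/8 + sqrt(12 - 6*sqrt(2))*exp(I*pi/4)/8 + sqrt(2*sqrt(2) + 4)*exp(I*pi/4)/8 + sqrt(6*sqrt(2) + 12)*exp(3*I*pi/4)/8 on |001>, -sqrt(4 - 2*sqrt(2))*exp(3*I*pi/4)/8 + sqrt(12 - 6*sqrt(2))*exp(I*pi/4)/8 + sqrt(2*sqrt(2) + 4)*exp(I*pi/4)/8 + sqrt(6*sqrt(2) + 12)*exp(3*I*pi/4)/8 on |101>, and 0 on every other basis state.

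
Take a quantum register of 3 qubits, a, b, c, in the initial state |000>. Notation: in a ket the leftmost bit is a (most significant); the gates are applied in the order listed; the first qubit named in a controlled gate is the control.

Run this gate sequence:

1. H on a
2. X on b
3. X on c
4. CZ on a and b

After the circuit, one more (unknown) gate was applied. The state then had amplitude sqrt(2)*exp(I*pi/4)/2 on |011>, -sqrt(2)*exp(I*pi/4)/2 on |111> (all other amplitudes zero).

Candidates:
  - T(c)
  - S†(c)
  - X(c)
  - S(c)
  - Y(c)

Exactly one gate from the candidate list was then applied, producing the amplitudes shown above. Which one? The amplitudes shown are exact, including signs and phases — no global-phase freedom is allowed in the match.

The applied gate was T(c).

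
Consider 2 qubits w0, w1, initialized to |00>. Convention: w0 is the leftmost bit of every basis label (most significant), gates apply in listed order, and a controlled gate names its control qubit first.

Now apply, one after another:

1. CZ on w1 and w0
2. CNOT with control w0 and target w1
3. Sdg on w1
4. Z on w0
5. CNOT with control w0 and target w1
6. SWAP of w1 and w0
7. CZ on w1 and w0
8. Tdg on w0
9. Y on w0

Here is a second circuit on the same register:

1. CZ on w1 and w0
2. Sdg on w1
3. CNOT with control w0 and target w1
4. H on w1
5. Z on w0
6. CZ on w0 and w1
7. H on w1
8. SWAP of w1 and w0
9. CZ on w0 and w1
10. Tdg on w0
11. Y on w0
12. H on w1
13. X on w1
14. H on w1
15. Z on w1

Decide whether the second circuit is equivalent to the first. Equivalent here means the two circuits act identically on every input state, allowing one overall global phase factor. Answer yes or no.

No — the two circuits implement different unitaries, even allowing a global phase.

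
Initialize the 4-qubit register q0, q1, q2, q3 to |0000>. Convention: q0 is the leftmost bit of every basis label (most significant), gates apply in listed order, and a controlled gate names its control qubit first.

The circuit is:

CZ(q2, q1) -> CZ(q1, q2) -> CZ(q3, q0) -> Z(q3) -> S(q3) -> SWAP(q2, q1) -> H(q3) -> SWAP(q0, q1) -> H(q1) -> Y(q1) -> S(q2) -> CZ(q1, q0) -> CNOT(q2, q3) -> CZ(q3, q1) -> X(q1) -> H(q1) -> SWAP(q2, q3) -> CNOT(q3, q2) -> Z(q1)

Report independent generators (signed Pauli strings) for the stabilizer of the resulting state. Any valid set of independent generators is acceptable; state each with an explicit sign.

The stabilizer group can be generated by +IXXI, +ZIII, -IZZI, +IIIZ, among other valid generating sets.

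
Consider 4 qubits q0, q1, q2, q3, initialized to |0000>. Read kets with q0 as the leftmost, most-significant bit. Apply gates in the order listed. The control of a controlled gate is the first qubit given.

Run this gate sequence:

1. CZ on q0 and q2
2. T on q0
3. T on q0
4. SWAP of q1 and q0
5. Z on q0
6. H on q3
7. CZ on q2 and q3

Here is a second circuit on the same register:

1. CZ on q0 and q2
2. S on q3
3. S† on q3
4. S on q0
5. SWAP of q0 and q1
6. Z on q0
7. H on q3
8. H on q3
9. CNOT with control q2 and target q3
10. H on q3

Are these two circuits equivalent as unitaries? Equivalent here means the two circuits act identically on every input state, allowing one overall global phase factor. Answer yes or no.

Yes: on every input state the two circuits agree up to one overall phase factor.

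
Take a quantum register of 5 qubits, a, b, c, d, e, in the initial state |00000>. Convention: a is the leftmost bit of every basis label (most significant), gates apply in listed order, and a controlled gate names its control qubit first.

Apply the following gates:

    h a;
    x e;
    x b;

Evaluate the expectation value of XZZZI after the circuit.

The observable XZZZI averages to -1.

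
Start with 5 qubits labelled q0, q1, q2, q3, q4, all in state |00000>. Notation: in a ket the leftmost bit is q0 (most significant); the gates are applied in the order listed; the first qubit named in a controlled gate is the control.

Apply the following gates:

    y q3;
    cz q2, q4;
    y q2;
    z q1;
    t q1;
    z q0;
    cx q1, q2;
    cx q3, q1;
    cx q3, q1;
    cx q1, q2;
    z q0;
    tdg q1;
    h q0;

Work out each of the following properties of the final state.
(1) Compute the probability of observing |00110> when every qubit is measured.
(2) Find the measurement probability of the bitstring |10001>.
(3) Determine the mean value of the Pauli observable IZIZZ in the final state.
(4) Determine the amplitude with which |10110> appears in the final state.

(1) The probability of measuring |00110> is 1/2.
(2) Outcome |10001> occurs with probability 0.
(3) The observable IZIZZ averages to -1.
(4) |10110> carries amplitude -sqrt(2)/2 in the final state.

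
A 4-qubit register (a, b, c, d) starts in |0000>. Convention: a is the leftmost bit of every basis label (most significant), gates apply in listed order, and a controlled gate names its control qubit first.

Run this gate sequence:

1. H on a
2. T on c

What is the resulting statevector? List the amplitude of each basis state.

The resulting statevector has amplitude sqrt(2)/2 on |0000>, sqrt(2)/2 on |1000>, and 0 on every other basis state.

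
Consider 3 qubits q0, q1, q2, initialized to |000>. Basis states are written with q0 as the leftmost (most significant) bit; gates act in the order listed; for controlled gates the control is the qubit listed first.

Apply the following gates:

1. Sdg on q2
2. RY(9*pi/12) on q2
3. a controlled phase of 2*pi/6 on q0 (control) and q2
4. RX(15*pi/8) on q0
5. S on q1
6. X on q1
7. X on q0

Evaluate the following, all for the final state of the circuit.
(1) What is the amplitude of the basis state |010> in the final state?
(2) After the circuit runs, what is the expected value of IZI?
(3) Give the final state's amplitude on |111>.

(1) |010> carries amplitude -I*sqrt(2 - sqrt(2))*sin(pi/16)/2 in the final state.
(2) In the final state, IZI has expectation -1.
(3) The final state's coefficient on |111> equals -sqrt(sqrt(2) + 2)*cos(pi/16)/2.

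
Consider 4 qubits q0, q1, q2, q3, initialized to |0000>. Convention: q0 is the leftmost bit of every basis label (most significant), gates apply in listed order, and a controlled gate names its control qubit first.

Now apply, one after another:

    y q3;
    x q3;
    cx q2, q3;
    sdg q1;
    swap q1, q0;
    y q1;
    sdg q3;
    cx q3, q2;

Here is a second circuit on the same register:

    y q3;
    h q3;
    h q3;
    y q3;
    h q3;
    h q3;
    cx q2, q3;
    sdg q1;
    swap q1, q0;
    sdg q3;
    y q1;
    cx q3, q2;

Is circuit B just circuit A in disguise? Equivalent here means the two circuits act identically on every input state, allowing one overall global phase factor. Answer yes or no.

No, they are not equivalent — no single phase factor reconciles the two unitaries.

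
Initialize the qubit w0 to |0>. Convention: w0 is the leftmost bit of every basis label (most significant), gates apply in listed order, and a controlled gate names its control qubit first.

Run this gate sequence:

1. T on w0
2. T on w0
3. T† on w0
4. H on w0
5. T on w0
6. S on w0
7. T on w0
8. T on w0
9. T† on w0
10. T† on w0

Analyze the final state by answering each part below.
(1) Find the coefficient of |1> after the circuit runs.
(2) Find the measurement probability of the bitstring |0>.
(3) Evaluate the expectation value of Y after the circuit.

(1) The amplitude on |1> is sqrt(2)*exp(3*I*pi/4)/2.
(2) The probability of measuring |0> is 1/2.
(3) The expectation value of Y is sqrt(2)/2.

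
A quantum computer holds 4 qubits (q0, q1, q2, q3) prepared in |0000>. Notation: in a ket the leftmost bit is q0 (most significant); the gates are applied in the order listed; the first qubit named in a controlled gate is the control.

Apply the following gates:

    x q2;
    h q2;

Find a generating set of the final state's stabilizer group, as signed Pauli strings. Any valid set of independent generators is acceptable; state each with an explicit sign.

The final state is stabilized by the group generated by -IIXI, +ZIII, +IZII, +IIIZ; other independent generating sets are equally valid.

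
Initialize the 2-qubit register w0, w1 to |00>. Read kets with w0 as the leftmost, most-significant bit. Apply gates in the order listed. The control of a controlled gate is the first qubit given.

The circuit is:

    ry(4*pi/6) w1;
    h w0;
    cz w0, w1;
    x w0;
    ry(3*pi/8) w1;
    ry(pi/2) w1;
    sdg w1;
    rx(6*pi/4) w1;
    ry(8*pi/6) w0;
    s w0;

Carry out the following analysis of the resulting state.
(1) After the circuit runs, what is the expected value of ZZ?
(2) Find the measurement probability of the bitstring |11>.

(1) In the final state, ZZ has expectation sqrt(3)*(-sqrt(sqrt(2) + 2) + 2*sqrt(2 - sqrt(2)))/8.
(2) Outcome |11> occurs with probability -sqrt(3*sqrt(2) + 6)/32 + sqrt(2 - sqrt(2))/16 + sqrt(6 - 3*sqrt(2))/16 + sqrt(3)/16 + 1/4.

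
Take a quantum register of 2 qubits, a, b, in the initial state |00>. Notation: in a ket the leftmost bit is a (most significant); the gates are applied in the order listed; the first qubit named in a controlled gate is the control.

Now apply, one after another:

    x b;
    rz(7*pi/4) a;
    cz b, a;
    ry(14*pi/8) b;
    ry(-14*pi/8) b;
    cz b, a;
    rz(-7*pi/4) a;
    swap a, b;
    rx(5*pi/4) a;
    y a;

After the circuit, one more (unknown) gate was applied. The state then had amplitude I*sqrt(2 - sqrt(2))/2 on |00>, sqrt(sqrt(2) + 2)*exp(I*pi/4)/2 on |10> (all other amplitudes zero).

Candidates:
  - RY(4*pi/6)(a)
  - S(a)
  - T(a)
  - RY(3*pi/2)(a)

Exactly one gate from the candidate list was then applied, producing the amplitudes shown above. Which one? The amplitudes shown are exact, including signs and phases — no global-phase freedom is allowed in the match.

The unique candidate consistent with the amplitudes is T(a).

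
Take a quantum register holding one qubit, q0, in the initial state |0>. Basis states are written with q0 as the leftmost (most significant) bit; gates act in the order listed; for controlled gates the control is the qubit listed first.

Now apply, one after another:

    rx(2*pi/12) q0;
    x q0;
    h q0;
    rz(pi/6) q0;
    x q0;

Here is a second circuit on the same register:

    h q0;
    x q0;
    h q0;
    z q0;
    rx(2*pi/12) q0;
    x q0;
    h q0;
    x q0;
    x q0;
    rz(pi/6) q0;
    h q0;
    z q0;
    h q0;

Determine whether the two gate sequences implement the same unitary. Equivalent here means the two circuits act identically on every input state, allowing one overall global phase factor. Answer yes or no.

Yes, they are equivalent — the unitaries differ by at most a global phase.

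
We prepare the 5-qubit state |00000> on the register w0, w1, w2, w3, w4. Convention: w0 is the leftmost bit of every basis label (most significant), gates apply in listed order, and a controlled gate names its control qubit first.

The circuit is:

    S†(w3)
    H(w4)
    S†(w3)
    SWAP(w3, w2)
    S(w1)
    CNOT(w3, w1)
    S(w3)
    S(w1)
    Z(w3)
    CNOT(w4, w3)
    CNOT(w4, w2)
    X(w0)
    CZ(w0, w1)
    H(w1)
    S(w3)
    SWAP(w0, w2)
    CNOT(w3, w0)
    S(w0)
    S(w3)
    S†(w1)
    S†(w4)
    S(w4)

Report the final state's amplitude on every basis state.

After the circuit, the state carries amplitude 1/2 on |00100>, -1/2 on |00111>, -I/2 on |01100>, I/2 on |01111>, and 0 on every other basis state.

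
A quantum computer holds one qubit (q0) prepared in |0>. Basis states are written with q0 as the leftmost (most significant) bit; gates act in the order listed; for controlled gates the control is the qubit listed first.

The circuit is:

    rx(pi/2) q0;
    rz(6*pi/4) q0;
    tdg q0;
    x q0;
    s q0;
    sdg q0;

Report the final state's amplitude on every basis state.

The resulting statevector has amplitude sqrt(2)/2 on |0>, -sqrt(2)*exp(I*pi/4)/2 on |1>.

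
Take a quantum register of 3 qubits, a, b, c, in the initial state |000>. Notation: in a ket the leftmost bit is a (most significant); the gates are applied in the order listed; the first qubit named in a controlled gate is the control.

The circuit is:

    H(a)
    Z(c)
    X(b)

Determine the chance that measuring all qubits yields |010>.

The probability of measuring |010> is 1/2.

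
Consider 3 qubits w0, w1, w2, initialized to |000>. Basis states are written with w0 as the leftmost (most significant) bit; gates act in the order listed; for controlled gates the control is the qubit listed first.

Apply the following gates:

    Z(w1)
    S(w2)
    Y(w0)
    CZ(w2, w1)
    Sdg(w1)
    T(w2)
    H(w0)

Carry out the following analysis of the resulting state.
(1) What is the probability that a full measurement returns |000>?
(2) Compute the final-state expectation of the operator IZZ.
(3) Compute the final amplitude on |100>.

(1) A full measurement returns |000> with probability 1/2.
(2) The observable IZZ averages to 1.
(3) The final state's coefficient on |100> equals -sqrt(2)*I/2.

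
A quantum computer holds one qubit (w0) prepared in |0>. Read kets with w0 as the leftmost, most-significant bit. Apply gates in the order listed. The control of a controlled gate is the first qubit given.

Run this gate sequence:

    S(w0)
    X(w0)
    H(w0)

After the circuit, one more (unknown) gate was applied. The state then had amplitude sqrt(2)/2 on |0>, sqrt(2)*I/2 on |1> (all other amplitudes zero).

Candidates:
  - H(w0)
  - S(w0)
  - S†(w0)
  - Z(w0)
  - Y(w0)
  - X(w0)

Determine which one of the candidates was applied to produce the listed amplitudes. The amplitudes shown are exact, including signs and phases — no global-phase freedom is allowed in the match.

It was S†(w0) that produced the state shown.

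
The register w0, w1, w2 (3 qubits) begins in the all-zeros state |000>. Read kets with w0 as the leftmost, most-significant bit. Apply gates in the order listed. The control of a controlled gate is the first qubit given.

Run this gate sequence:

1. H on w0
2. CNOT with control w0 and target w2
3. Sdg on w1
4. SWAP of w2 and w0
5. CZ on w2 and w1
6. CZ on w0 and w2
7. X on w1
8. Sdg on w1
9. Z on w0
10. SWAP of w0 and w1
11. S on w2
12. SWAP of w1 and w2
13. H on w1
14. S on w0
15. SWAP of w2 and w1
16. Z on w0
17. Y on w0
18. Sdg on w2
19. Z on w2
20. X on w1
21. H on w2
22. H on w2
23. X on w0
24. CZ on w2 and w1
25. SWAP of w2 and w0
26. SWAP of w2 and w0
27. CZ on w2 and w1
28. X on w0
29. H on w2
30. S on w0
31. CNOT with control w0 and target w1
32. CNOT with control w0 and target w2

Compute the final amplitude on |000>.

|000> carries amplitude sqrt(2)*(-1 + I)/4 in the final state. Key observation: gates 22-29 undo each other exactly, leaving only the rest of the circuit to track.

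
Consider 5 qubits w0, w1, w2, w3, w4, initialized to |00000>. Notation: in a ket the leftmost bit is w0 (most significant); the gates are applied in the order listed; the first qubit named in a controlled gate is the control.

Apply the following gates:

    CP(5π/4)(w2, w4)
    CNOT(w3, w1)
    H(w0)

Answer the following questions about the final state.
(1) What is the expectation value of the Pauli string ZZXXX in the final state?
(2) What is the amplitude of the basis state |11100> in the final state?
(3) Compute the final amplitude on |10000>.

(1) The expectation value of ZZXXX is 0.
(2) |11100> carries amplitude 0 in the final state.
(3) |10000> carries amplitude sqrt(2)/2 in the final state.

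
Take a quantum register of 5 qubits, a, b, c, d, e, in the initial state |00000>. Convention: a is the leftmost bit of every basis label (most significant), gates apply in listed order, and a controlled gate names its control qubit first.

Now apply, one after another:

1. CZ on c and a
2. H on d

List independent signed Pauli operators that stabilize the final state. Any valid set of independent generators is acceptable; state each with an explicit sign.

The stabilizer group can be generated by +IIIXI, +ZIIII, +IZIII, +IIZII, +IIIIZ, among other valid generating sets.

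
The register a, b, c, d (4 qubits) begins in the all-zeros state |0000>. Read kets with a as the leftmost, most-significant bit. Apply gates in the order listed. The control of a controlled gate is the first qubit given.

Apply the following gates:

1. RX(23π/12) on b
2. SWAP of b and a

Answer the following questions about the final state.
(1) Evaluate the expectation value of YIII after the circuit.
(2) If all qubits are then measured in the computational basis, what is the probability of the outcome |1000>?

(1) In the final state, YIII has expectation -sqrt(2)/4 + sqrt(6)/4.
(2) The probability of measuring |1000> is -sqrt(6)/8 - sqrt(2)/8 + 1/2.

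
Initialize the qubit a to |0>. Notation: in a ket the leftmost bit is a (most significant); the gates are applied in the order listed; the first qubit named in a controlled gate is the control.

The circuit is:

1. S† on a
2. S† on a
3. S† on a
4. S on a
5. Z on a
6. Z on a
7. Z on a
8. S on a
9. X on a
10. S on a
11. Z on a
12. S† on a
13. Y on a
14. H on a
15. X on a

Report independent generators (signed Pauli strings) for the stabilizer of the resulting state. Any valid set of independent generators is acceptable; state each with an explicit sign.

The stabilizer group can be generated by +X, among other valid generating sets.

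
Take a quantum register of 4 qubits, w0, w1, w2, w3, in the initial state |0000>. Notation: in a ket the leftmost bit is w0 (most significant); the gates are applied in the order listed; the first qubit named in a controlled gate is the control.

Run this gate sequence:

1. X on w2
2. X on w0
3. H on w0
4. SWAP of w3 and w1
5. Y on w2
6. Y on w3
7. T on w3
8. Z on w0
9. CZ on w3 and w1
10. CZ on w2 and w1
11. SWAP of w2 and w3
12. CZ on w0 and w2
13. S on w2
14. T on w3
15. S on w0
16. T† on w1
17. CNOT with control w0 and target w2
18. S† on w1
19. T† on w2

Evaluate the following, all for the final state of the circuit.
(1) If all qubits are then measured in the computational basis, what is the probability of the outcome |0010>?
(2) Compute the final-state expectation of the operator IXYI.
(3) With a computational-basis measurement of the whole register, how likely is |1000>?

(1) Outcome |0010> occurs with probability 1/2.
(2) The observable IXYI averages to 0.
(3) A full measurement returns |1000> with probability 1/2.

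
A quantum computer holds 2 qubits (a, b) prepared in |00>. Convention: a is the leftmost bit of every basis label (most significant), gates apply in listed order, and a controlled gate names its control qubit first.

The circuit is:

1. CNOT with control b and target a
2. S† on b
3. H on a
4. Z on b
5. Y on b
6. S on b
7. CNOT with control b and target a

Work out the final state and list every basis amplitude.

The final amplitudes are 0 on |00>, -sqrt(2)/2 on |01>, 0 on |10>, -sqrt(2)/2 on |11>.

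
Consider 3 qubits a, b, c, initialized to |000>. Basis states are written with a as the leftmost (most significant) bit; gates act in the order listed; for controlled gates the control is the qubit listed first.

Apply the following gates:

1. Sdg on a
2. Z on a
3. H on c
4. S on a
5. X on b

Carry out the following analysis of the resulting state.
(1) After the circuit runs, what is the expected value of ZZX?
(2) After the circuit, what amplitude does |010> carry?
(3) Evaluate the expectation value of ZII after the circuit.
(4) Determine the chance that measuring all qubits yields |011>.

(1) The expectation value of ZZX is -1.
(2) |010> carries amplitude sqrt(2)/2 in the final state.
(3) The expectation value of ZII is 1.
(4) A full measurement returns |011> with probability 1/2.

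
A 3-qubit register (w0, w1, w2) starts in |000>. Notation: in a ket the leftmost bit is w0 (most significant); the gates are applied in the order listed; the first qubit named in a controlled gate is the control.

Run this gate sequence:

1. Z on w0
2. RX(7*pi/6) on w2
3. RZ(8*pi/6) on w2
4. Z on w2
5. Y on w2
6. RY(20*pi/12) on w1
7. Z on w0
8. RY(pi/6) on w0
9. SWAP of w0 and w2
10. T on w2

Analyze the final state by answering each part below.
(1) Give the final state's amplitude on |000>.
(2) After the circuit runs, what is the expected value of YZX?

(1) |000> carries amplitude (-2*sqrt(3) - 3)*exp(2*I*pi/3)/8 in the final state.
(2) The observable YZX averages to sqrt(2)/32.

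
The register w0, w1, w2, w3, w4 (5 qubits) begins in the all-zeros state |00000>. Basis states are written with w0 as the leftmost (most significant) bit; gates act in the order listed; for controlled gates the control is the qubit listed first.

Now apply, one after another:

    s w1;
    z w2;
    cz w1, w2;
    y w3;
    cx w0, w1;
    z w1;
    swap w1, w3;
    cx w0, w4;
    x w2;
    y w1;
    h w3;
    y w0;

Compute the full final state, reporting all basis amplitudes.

After the circuit, the state carries amplitude sqrt(2)*I/2 on |10100>, sqrt(2)*I/2 on |10110>, and 0 on every other basis state.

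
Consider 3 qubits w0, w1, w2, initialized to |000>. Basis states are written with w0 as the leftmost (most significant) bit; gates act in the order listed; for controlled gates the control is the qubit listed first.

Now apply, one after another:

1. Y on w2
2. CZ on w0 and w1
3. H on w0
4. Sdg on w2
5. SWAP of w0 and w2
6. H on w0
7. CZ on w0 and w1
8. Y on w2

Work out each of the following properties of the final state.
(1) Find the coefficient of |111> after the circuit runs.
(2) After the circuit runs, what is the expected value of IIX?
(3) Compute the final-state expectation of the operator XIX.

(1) |111> carries amplitude 0 in the final state.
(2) In the final state, IIX has expectation -1.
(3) The observable XIX averages to 1.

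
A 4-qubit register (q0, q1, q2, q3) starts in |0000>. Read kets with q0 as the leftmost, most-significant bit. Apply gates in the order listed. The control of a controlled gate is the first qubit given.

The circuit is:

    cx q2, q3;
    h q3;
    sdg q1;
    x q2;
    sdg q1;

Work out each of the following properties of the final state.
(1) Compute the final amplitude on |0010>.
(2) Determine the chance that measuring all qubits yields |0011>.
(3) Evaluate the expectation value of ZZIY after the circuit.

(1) The amplitude on |0010> is sqrt(2)/2.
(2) A full measurement returns |0011> with probability 1/2.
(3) In the final state, ZZIY has expectation 0.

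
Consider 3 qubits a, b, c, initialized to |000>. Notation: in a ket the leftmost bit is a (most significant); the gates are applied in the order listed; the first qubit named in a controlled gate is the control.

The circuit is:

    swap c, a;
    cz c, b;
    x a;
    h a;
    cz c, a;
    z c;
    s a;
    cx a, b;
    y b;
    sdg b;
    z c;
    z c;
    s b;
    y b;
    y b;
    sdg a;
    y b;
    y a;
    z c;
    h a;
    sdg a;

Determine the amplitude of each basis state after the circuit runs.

The resulting statevector has amplitude I/2 on |000>, 0 on |001>, I/2 on |010>, 0 on |011>, -1/2 on |100>, 0 on |101>, 1/2 on |110>, 0 on |111>.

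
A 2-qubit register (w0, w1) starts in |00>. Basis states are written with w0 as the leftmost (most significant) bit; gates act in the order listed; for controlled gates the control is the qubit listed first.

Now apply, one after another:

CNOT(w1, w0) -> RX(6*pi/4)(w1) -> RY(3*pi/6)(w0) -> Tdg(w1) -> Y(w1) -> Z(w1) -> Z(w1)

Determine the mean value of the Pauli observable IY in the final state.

The expectation value of IY is sqrt(2)/2.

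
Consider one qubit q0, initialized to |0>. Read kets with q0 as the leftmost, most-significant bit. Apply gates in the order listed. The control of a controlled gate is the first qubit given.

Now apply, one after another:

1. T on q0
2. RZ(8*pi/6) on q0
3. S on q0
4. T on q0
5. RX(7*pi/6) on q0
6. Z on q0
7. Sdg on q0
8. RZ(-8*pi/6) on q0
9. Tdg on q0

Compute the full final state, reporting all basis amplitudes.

The final amplitudes are -sqrt(6)/4 + sqrt(2)/4 on |0>, (sqrt(2) + sqrt(6))*exp(5*I*pi/12)/4 on |1>.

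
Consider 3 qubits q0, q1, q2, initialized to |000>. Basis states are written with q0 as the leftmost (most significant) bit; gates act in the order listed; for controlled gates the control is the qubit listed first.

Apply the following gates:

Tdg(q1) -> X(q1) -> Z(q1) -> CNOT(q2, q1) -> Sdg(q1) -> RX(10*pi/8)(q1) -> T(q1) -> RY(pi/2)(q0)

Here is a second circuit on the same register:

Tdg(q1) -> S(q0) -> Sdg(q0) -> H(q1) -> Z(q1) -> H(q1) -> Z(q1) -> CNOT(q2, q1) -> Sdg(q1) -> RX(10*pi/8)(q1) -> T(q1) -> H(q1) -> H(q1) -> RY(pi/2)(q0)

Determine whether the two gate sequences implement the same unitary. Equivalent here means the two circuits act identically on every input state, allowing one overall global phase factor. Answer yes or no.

Yes — the two circuits implement the same unitary up to a global phase.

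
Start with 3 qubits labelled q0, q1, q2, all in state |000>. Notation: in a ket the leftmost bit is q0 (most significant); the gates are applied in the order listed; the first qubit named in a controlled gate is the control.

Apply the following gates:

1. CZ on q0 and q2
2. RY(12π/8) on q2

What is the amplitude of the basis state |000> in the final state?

The amplitude on |000> is -sqrt(2)/2.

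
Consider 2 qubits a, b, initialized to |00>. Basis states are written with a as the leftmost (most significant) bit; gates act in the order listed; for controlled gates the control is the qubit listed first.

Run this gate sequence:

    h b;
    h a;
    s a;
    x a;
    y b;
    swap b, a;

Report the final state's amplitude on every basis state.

The resulting statevector has amplitude 1/2 on |00>, -I/2 on |01>, -1/2 on |10>, I/2 on |11>.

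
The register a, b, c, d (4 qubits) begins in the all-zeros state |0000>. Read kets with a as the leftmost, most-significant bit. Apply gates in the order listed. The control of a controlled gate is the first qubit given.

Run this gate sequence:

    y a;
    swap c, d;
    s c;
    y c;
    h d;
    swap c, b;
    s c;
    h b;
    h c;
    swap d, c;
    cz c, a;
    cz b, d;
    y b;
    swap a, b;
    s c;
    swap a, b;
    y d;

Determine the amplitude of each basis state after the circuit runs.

After the circuit, the state carries amplitude 0 on |0000>, 0 on |0001>, 0 on |0010>, 0 on |0011>, 0 on |0100>, 0 on |0101>, 0 on |0110>, 0 on |0111>, sqrt(2)/4 on |1000>, sqrt(2)/4 on |1001>, -sqrt(2)*I/4 on |1010>, -sqrt(2)*I/4 on |1011>, -sqrt(2)/4 on |1100>, sqrt(2)/4 on |1101>, sqrt(2)*I/4 on |1110>, -sqrt(2)*I/4 on |1111>.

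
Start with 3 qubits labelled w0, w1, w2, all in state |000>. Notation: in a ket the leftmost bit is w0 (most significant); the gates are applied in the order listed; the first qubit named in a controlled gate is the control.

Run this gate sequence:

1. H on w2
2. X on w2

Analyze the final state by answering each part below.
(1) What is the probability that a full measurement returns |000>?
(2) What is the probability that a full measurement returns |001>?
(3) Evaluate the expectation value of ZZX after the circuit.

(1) The probability of measuring |000> is 1/2.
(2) A full measurement returns |001> with probability 1/2.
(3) In the final state, ZZX has expectation 1.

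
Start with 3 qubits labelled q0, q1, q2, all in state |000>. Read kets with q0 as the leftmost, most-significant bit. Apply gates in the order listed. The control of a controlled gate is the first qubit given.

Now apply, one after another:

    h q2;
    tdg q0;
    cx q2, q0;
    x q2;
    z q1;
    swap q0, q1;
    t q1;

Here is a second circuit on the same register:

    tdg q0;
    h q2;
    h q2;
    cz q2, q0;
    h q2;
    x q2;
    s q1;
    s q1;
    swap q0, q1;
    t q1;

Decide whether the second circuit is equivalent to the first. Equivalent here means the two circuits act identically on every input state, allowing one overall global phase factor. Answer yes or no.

No — the two circuits implement different unitaries, even allowing a global phase.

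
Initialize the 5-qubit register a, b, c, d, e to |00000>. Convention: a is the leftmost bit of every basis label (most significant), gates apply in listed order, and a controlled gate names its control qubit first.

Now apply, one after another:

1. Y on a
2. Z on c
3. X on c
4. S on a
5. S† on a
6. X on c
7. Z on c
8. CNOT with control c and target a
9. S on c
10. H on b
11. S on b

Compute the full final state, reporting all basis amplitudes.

The resulting statevector has amplitude sqrt(2)*I/2 on |10000>, -sqrt(2)/2 on |11000>, and 0 on every other basis state. Key observation: the block from step 2 through step 7 cancels to the identity and can be dropped.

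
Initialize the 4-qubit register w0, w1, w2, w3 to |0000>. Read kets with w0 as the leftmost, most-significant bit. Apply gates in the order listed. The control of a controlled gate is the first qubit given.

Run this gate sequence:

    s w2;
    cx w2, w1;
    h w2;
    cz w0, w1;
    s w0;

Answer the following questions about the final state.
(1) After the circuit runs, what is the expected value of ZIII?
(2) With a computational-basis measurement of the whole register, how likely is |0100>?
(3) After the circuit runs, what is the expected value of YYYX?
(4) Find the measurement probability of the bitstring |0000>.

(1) In the final state, ZIII has expectation 1.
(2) The probability of measuring |0100> is 0.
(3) The observable YYYX averages to 0.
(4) Outcome |0000> occurs with probability 1/2.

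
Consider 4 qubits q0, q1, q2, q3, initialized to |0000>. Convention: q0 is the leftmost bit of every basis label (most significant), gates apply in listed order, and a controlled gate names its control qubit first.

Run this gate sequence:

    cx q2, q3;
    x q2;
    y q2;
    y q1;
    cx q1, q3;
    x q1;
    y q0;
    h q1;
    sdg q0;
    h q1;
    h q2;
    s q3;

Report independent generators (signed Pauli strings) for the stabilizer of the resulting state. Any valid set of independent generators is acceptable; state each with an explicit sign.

One valid set of independent stabilizer generators is +IIXI, -ZIII, +IZII, -IIIZ (any independent generating set of the same group is equally correct).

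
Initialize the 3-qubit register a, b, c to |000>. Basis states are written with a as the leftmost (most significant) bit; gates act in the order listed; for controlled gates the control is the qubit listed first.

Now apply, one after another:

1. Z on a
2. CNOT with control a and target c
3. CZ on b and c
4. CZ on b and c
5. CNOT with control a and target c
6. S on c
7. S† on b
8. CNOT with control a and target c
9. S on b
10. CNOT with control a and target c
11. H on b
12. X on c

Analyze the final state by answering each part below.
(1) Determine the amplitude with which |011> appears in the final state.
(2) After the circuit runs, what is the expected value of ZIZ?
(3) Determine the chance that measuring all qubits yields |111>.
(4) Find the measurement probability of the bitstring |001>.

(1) The amplitude on |011> is sqrt(2)/2. Key observation: steps 2-5 multiply out to the identity, so the circuit reduces to the remaining gates.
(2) The expectation value of ZIZ is -1.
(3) Outcome |111> occurs with probability 0.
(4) A full measurement returns |001> with probability 1/2.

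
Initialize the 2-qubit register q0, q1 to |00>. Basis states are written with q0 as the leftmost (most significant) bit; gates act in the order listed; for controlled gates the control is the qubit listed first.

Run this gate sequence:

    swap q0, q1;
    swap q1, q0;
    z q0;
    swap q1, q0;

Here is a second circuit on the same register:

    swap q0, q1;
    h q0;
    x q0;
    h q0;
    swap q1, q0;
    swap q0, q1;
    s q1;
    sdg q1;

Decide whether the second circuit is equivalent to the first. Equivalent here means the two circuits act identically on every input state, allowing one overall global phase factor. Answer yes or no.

No — the two circuits implement different unitaries, even allowing a global phase.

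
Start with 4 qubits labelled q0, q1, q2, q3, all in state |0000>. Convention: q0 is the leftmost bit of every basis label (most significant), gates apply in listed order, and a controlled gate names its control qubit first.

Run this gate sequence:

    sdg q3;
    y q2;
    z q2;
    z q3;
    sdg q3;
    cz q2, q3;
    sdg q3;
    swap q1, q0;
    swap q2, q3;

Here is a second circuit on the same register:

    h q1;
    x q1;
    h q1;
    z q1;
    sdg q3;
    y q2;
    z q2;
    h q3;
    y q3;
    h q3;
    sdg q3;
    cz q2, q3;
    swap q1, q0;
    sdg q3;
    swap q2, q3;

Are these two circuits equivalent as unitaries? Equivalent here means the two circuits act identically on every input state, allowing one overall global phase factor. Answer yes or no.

No: there is an input state on which the two circuits produce genuinely different outputs (not merely differing by a phase).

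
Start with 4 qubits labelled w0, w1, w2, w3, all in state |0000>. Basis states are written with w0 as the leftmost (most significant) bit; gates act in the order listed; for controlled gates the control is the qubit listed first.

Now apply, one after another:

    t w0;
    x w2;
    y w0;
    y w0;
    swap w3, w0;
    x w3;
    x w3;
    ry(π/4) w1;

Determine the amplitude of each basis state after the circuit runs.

The final amplitudes are sqrt(sqrt(2) + 2)/2 on |0010>, sqrt(2 - sqrt(2))/2 on |0110>, and 0 on every other basis state.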